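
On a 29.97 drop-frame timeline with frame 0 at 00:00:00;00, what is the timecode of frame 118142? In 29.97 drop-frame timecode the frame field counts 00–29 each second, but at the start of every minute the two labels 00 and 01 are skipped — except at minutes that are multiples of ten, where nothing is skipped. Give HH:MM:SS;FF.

01:05:42;00

Each 10-minute DF block holds 10 × 60 × 30 − 9 × 2 = 17982 frames. 118142 ÷ 17982 → 6 full blocks, remainder 10250.
Within the partial block the first minute is 1800 frames and each further minute 1798, so 5 further minute boundaries passed. Total skipped labels = 18 × 6 + 2 × 5 = 118.
Non-drop label index = 118142 + 118 = 118260; at 30 labels/s that is 01:05:42:00, i.e. DF 01:05:42;00.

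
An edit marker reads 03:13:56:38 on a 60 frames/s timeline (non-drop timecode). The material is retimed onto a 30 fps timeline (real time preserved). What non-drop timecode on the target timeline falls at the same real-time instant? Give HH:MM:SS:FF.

Source frame index: (3×3600 + 13×60 + 56) × 60 + 38 = 698198.
Real time: 698198 / (60) = 349099/30 s.
Target frame: (349099/30) × (30) = 349099.
At 30 labels/s: frame 349099 → 03:13:56:19.

03:13:56:19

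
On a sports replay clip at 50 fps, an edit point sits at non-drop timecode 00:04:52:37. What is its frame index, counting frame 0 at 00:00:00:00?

14637

Total seconds to the label: (0 × 3600 + 4 × 60 + 52) = 292.
Frame index = 292 × 50 + 37 = 14637.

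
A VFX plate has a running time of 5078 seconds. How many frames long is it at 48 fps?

243744 frames

Frames = 5078 × 48 = 243744.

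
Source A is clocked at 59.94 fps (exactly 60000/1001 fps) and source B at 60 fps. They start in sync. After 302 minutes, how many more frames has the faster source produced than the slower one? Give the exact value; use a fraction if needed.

1087200/1001 frames

302 min = 18120 s.
A emits 60000/1001 × 18120 = 1087200000/1001 frames; B emits 60 × 18120 = 1087200.
Difference = 1087200/1001 frames (≈ 1086.1139); B is ahead of A.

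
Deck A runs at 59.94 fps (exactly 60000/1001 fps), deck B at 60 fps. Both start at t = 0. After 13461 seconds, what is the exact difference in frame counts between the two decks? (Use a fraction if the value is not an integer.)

115380/143 frames

A emits 60000/1001 × 13461 = 115380000/143 frames; B emits 60 × 13461 = 807660.
Difference = 115380/143 frames (≈ 806.8531); B is ahead of A.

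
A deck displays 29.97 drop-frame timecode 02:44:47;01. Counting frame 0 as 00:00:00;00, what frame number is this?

As if non-drop at 30 labels/s: (2 × 3600 + 44 × 60 + 47) × 30 + 1 = 296611.
Minute boundaries passed: 164; those not divisible by 10: 164 − 16 = 148; dropped labels = 2 × 148 = 296.
Actual frame index = 296611 − 296 = 296315.

296315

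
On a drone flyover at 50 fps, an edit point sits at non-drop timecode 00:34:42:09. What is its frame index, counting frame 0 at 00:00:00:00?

frame 104109

Total seconds to the label: (0 × 3600 + 34 × 60 + 42) = 2082.
Frame index = 2082 × 50 + 9 = 104109.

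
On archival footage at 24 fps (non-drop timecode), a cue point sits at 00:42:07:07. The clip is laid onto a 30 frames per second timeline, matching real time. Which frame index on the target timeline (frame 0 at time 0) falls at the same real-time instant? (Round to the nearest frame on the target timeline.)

frame 75819

Source frame index: (0×3600 + 42×60 + 7) × 24 + 7 = 60655.
Real time: 60655 / (24) = 60655/24 s.
Target frame: (60655/24) × (30) = 303275/4 ≈ 75818.750 → 75819.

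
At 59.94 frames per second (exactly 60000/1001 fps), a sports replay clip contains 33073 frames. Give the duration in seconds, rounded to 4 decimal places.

551.7679 seconds

Running time = 33073 × 1001/60000 = 33106073/60000 s ≈ 551.7679 s.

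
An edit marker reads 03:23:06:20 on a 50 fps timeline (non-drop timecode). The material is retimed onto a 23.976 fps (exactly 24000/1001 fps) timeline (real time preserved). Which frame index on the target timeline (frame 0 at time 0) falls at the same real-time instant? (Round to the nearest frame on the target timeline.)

Source frame index: (3×3600 + 23×60 + 6) × 50 + 20 = 609320.
Real time: 609320 / (50) = 60932/5 s.
Target frame: (60932/5) × (24000/1001) = 292473600/1001 ≈ 292181.419 → 292181.

frame 292181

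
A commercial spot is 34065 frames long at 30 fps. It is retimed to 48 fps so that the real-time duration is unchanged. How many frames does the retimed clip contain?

Target frames = source frames × (target rate / source rate) = 34065 × (48)/(30) = 34065 × 8/5 = 54504.

54504 frames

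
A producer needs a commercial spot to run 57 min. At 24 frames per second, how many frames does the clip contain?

82080 frames

57 min = 3420 s.
Frames = 3420 × 24 = 82080.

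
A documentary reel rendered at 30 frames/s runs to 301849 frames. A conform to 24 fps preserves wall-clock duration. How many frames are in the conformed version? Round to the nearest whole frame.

241479 frames

Frames at target rate = 301849 × (24) / (30) = 1207396/5 ≈ 241479.200.
Nearest whole frame: 241479.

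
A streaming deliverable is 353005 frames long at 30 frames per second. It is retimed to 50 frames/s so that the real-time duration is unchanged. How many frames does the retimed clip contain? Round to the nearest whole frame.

588342 frames

Frames at target rate = 353005 × (50) / (30) = 1765025/3 ≈ 588341.667.
Nearest whole frame: 588342.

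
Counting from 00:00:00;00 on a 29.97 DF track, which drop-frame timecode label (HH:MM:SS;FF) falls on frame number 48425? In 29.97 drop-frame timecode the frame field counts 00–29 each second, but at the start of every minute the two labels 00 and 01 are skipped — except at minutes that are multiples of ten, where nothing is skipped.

00:26:55;23

Ten DF minutes hold 17982 frames, so frame 48425 lies in block 2 (frames 35964–53945) with 12461 frames into that block.
The block's first minute is 1800 frames and the rest 1798 each; 12461 frames reaches minute 6, so 2 × 18 + 6 × 2 = 48 labels have been skipped so far.
Adding those back, label number 48425 + 48 = 48473 at 30 labels/s is 1615 s + 23 f = 0 h 26 min 55 s frame 23, i.e. 00:26:55;23.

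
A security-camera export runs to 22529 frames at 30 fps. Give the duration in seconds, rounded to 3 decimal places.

750.967 seconds

Running time = 22529 × 1/30 = 22529/30 s ≈ 750.967 s.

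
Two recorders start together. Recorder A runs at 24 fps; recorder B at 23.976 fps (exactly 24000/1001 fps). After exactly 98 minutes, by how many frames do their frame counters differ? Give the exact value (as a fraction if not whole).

20160/143 frames

98 min = 5880 s.
A emits 24 × 5880 = 141120 frames; B emits 24000/1001 × 5880 = 20160000/143.
Difference = 20160/143 frames (≈ 140.9790); B is behind A.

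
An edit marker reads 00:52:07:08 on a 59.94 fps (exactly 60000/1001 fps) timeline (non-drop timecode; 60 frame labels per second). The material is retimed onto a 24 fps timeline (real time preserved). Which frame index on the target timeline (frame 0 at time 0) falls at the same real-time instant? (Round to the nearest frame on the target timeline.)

frame 75126

Source frame index: (0×3600 + 52×60 + 7) × 60 + 8 = 187628.
Real time: 187628 / (60000/1001) = 46953907/15000 s.
Target frame: (46953907/15000) × (24) = 46953907/625 ≈ 75126.251 → 75126.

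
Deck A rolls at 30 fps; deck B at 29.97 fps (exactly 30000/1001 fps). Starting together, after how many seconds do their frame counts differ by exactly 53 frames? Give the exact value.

53053/30 seconds

The gap grows by |30000/1001 − 30| = 30/1001 frames per second.
Time for a 53-frame gap: 53 ÷ (30/1001) = 53053/30 s.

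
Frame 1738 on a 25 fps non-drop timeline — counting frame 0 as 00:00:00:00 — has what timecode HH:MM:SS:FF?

00:01:09:13

1738 ÷ 25 = 69 full seconds, remainder 13 frames.
69 s = 0 h 1 min 9 s.
Timecode: 00:01:09:13.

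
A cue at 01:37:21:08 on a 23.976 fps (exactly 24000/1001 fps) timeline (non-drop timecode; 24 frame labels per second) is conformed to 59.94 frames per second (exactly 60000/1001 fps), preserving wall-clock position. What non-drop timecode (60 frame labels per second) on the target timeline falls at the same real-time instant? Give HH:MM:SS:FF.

Source frame index: (1×3600 + 37×60 + 21) × 24 + 8 = 140192.
Real time: 140192 / (24000/1001) = 4385381/750 s.
Target frame: (4385381/750) × (60000/1001) = 350480.
At 60 labels/s: frame 350480 → 01:37:21:20.

01:37:21:20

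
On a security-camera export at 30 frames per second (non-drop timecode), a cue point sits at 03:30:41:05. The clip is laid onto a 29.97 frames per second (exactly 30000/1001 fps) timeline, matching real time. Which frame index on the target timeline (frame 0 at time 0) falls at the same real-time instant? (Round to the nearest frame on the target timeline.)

frame 378856

Source frame index: (3×3600 + 30×60 + 41) × 30 + 5 = 379235.
Real time: 379235 / (30) = 75847/6 s.
Target frame: (75847/6) × (30000/1001) = 379235000/1001 ≈ 378856.144 → 378856.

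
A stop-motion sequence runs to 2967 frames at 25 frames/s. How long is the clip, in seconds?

118.68 seconds

Running time = 2967 / (25) = 118.68 s.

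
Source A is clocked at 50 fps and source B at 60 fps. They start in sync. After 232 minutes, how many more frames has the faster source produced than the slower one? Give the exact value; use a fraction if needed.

139200 frames

232 min = 13920 s.
A emits 50 × 13920 = 696000 frames; B emits 60 × 13920 = 835200.
Difference = 139200 frames; B is ahead of A.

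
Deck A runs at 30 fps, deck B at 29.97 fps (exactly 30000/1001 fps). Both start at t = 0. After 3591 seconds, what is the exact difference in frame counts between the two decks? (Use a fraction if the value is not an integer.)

15390/143 frames

A emits 30 × 3591 = 107730 frames; B emits 30000/1001 × 3591 = 15390000/143.
Difference = 15390/143 frames (≈ 107.6224); B is behind A.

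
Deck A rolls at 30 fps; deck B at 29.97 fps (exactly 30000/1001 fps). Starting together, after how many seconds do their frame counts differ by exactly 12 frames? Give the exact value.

The gap grows by |30000/1001 − 30| = 30/1001 frames per second.
Time for a 12-frame gap: 12 ÷ (30/1001) = 400.4 s.

400.4 seconds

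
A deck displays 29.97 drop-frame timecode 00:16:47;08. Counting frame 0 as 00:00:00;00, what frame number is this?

Complete 10-minute blocks: 1, each 17982 frames → 17982.
Remaining 6 whole minutes in the current block: 1800 + 5 × 1798 = 10790 frames.
Within the current minute: 47 × 30 + 8 − 2 = 1416 (labels ;00/;01 skipped at this minute). Total = 17982 + 10790 + 1416 = 30188.

30188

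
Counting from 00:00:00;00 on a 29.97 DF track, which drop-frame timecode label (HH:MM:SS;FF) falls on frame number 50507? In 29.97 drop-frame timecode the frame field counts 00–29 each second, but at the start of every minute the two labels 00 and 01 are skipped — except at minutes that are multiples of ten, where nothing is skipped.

Each 10-minute DF block holds 10 × 60 × 30 − 9 × 2 = 17982 frames. 50507 ÷ 17982 → 2 full blocks, remainder 14543.
Within the partial block the first minute is 1800 frames and each further minute 1798, so 8 further minute boundaries passed. Total skipped labels = 18 × 2 + 2 × 8 = 52.
Non-drop label index = 50507 + 52 = 50559; at 30 labels/s that is 00:28:05:09, i.e. DF 00:28:05;09.

00:28:05;09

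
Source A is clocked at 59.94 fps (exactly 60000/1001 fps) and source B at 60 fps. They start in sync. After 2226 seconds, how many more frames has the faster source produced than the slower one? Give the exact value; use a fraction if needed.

19080/143 frames

A emits 60000/1001 × 2226 = 19080000/143 frames; B emits 60 × 2226 = 133560.
Difference = 19080/143 frames (≈ 133.4266); B is ahead of A.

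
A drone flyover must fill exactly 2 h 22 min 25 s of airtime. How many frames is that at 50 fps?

427250 frames

2 h 22 min 25 s = 8545 s.
Frames = 8545 × 50 = 427250.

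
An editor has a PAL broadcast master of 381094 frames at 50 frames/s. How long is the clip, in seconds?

Running time = 381094 / (50) = 7621.88 s.

7621.88 seconds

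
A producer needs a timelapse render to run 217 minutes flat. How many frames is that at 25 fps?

325500 frames

217 min = 13020 s.
Frames = 13020 × 25 = 325500.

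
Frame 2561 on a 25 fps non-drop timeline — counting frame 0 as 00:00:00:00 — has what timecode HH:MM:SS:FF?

2561 ÷ 25 = 102 full seconds, remainder 11 frames.
102 s = 0 h 1 min 42 s.
Timecode: 00:01:42:11.

00:01:42:11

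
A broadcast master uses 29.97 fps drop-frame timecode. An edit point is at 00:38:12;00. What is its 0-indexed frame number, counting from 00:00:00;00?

Complete 10-minute blocks: 3, each 17982 frames → 53946.
Remaining 8 whole minutes in the current block: 1800 + 7 × 1798 = 14386 frames.
Within the current minute: 12 × 30 + 0 − 2 = 358 (labels ;00/;01 skipped at this minute). Total = 53946 + 14386 + 358 = 68690.

68690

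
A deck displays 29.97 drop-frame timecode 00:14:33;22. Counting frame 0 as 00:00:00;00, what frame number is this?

As if non-drop at 30 labels/s: (0 × 3600 + 14 × 60 + 33) × 30 + 22 = 26212.
Minute boundaries passed: 14; those not divisible by 10: 14 − 1 = 13; dropped labels = 2 × 13 = 26.
Actual frame index = 26212 − 26 = 26186.

26186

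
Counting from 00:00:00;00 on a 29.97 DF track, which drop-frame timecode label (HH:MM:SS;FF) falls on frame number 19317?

Each 10-minute DF block holds 10 × 60 × 30 − 9 × 2 = 17982 frames. 19317 ÷ 17982 → 1 full block, remainder 1335.
Within the partial block the first minute is 1800 frames and each further minute 1798, so 0 further minute boundaries passed. Total skipped labels = 18 × 1 + 2 × 0 = 18.
Non-drop label index = 19317 + 18 = 19335; at 30 labels/s that is 00:10:44:15, i.e. DF 00:10:44;15.

00:10:44;15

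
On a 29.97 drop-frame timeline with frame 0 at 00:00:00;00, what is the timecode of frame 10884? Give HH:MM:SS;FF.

00:06:03;06

Each 10-minute DF block holds 10 × 60 × 30 − 9 × 2 = 17982 frames. 10884 ÷ 17982 → 0 full blocks, remainder 10884.
Within the partial block the first minute is 1800 frames and each further minute 1798, so 6 further minute boundaries passed. Total skipped labels = 18 × 0 + 2 × 6 = 12.
Non-drop label index = 10884 + 12 = 10896; at 30 labels/s that is 00:06:03:06, i.e. DF 00:06:03;06.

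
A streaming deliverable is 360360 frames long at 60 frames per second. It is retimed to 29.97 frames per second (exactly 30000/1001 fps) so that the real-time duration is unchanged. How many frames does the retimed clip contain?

Target frames = source frames × (target rate / source rate) = 360360 × (30000/1001)/(60) = 360360 × 500/1001 = 180000.

180000 frames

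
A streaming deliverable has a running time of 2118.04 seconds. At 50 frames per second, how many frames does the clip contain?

105902 frames

Frames = 2118.04 × 50 = 105902.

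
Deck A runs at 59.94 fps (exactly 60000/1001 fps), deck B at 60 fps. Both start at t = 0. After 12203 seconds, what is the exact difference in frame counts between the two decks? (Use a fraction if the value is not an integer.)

A emits 60000/1001 × 12203 = 732180000/1001 frames; B emits 60 × 12203 = 732180.
Difference = 732180/1001 frames (≈ 731.4486); B is ahead of A.

732180/1001 frames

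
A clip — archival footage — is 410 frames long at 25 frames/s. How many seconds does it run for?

16.4 seconds

Running time = 410 / (25) = 16.4 s.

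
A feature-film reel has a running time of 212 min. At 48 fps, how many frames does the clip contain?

212 min = 12720 s.
Frames = 12720 × 48 = 610560.

610560 frames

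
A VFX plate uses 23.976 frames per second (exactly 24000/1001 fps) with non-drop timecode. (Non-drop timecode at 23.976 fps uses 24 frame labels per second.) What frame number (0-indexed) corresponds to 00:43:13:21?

Total seconds to the label: (0 × 3600 + 43 × 60 + 13) = 2593.
Frame index = 2593 × 24 + 21 = 62253.

62253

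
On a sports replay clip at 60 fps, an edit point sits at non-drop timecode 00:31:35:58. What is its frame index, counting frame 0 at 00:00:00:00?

Total seconds to the label: (0 × 3600 + 31 × 60 + 35) = 1895.
Frame index = 1895 × 60 + 58 = 113758.

frame 113758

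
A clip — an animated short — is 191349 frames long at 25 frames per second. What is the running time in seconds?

7653.96 seconds

Running time = 191349 / (25) = 7653.96 s.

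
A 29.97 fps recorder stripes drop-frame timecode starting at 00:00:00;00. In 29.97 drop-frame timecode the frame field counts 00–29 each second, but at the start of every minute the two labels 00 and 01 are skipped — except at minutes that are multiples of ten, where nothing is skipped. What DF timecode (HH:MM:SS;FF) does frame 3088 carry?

00:01:43;00

Ten DF minutes hold 17982 frames, so frame 3088 lies in block 0 (frames 0–17981) with 3088 frames into that block.
The block's first minute is 1800 frames and the rest 1798 each; 3088 frames reaches minute 1, so 0 × 18 + 1 × 2 = 2 labels have been skipped so far.
Adding those back, label number 3088 + 2 = 3090 at 30 labels/s is 103 s + 0 f = 0 h 1 min 43 s frame 0, i.e. 00:01:43;00.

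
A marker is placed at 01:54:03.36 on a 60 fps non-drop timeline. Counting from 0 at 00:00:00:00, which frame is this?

frame 410616

Total seconds to the label: (1 × 3600 + 54 × 60 + 3) = 6843.
Frame index = 6843 × 60 + 36 = 410616.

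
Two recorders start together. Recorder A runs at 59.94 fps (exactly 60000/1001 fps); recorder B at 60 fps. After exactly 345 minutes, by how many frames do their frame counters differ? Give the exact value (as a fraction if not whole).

345 min = 20700 s.
A emits 60000/1001 × 20700 = 1242000000/1001 frames; B emits 60 × 20700 = 1242000.
Difference = 1242000/1001 frames (≈ 1240.7592); B is ahead of A.

1242000/1001 frames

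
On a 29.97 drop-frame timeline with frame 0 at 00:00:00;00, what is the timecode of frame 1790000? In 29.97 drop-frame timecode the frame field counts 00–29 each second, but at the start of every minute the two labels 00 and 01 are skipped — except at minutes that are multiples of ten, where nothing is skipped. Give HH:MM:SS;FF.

16:35:26;12

Ten DF minutes hold 17982 frames, so frame 1790000 lies in block 99 (frames 1780218–1798199) with 9782 frames into that block.
The block's first minute is 1800 frames and the rest 1798 each; 9782 frames reaches minute 5, so 99 × 18 + 5 × 2 = 1792 labels have been skipped so far.
Adding those back, label number 1790000 + 1792 = 1791792 at 30 labels/s is 59726 s + 12 f = 16 h 35 min 26 s frame 12, i.e. 16:35:26;12.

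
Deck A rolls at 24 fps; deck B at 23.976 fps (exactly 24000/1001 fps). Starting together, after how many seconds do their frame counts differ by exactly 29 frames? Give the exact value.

The gap grows by |24000/1001 − 24| = 24/1001 frames per second.
Time for a 29-frame gap: 29 ÷ (24/1001) = 29029/24 s.

29029/24 seconds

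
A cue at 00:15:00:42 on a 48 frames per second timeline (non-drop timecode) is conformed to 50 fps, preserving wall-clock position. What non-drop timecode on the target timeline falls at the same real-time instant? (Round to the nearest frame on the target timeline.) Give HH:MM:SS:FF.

00:15:00:44

Source frame index: (0×3600 + 15×60 + 0) × 48 + 42 = 43242.
Real time: 43242 / (48) = 7207/8 s.
Target frame: (7207/8) × (50) = 180175/4 ≈ 45043.750 → 45044.
At 50 labels/s: frame 45044 → 00:15:00:44.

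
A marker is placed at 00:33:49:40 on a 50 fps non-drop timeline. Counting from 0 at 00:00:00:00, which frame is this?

frame 101490

Total seconds to the label: (0 × 3600 + 33 × 60 + 49) = 2029.
Frame index = 2029 × 50 + 40 = 101490.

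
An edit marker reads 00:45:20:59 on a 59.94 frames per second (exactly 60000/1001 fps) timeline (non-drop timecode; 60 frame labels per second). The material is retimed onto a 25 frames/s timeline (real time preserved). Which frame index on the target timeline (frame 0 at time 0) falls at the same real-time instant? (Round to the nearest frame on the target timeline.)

Source frame index: (0×3600 + 45×60 + 20) × 60 + 59 = 163259.
Real time: 163259 / (60000/1001) = 163422259/60000 s.
Target frame: (163422259/60000) × (25) = 163422259/2400 ≈ 68092.608 → 68093.

frame 68093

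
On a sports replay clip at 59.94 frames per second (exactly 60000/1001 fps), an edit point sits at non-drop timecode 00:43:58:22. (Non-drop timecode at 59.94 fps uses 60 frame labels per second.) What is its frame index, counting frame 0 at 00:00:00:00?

158302

Total seconds to the label: (0 × 3600 + 43 × 60 + 58) = 2638.
Frame index = 2638 × 60 + 22 = 158302.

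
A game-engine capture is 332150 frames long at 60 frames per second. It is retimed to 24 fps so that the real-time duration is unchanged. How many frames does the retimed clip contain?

Frames at target rate = 332150 × (24) / (60) = 132860.

132860 frames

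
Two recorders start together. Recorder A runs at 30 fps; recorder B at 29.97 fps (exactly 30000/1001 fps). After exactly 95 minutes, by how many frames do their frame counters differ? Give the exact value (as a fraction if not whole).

95 min = 5700 s.
A emits 30 × 5700 = 171000 frames; B emits 30000/1001 × 5700 = 171000000/1001.
Difference = 171000/1001 frames (≈ 170.8292); B is behind A.

171000/1001 frames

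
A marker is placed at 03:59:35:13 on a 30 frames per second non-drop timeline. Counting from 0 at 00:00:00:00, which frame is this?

Total seconds to the label: (3 × 3600 + 59 × 60 + 35) = 14375.
Frame index = 14375 × 30 + 13 = 431263.

431263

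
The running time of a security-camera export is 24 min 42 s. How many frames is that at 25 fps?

37050 frames

24 min 42 s = 1482 s.
Frames = 1482 × 25 = 37050.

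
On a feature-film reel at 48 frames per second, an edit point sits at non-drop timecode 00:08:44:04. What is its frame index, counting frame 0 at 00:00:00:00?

Total seconds to the label: (0 × 3600 + 8 × 60 + 44) = 524.
Frame index = 524 × 48 + 4 = 25156.

frame 25156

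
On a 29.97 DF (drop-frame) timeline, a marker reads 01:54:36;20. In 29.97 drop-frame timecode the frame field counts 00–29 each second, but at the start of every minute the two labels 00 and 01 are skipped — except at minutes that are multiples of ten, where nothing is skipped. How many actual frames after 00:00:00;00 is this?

As if non-drop at 30 labels/s: (1 × 3600 + 54 × 60 + 36) × 30 + 20 = 206300.
Minute boundaries passed: 114; those not divisible by 10: 114 − 11 = 103; dropped labels = 2 × 103 = 206.
Actual frame index = 206300 − 206 = 206094.

206094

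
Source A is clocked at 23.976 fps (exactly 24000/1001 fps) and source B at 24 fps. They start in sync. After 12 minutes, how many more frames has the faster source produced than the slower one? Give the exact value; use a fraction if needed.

17280/1001 frames

12 min = 720 s.
A emits 24000/1001 × 720 = 17280000/1001 frames; B emits 24 × 720 = 17280.
Difference = 17280/1001 frames (≈ 17.2627); B is ahead of A.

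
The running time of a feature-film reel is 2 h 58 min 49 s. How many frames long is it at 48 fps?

514992 frames

2 h 58 min 49 s = 10729 s.
Frames = 10729 × 48 = 514992.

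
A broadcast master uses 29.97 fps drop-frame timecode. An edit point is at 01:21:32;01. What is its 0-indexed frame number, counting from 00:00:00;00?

Complete 10-minute blocks: 8, each 17982 frames → 143856.
Remaining 1 whole minute in the current block: 1800 + 0 × 1798 = 1800 frames.
Within the current minute: 32 × 30 + 1 − 2 = 959 (labels ;00/;01 skipped at this minute). Total = 143856 + 1800 + 959 = 146615.

146615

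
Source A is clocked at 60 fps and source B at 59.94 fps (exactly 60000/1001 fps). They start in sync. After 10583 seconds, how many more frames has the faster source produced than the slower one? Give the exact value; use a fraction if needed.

634980/1001 frames

A emits 60 × 10583 = 634980 frames; B emits 60000/1001 × 10583 = 634980000/1001.
Difference = 634980/1001 frames (≈ 634.3457); B is behind A.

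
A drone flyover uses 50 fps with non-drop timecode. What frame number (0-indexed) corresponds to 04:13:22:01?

Total seconds to the label: (4 × 3600 + 13 × 60 + 22) = 15202.
Frame index = 15202 × 50 + 1 = 760101.

frame 760101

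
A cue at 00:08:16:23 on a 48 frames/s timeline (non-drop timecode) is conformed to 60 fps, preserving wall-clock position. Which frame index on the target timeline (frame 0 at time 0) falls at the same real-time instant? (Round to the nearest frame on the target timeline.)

Source frame index: (0×3600 + 8×60 + 16) × 48 + 23 = 23831.
Real time: 23831 / (48) = 23831/48 s.
Target frame: (23831/48) × (60) = 119155/4 ≈ 29788.750 → 29789.

frame 29789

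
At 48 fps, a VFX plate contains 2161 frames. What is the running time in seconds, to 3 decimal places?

Running time = 2161 × 1/48 = 2161/48 s ≈ 45.021 s.

45.021 seconds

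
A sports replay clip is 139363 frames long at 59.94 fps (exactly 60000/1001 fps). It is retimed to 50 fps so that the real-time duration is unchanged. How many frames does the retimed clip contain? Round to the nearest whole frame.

116252 frames

Frames at target rate = 139363 × (50) / (60000/1001) = 139502363/1200 ≈ 116251.969.
Nearest whole frame: 116252.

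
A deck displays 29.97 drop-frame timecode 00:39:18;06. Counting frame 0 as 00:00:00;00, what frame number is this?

As if non-drop at 30 labels/s: (0 × 3600 + 39 × 60 + 18) × 30 + 6 = 70746.
Minute boundaries passed: 39; those not divisible by 10: 39 − 3 = 36; dropped labels = 2 × 36 = 72.
Actual frame index = 70746 − 72 = 70674.

70674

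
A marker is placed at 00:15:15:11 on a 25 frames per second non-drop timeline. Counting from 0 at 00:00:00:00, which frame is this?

frame 22886

Total seconds to the label: (0 × 3600 + 15 × 60 + 15) = 915.
Frame index = 915 × 25 + 11 = 22886.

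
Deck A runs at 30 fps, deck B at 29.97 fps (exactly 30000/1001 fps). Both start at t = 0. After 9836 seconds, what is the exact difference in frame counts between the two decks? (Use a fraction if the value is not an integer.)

A emits 30 × 9836 = 295080 frames; B emits 30000/1001 × 9836 = 295080000/1001.
Difference = 295080/1001 frames (≈ 294.7852); B is behind A.

295080/1001 frames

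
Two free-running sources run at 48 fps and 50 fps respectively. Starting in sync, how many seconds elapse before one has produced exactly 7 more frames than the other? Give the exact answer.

The gap grows by |50 − 48| = 2 frames per second.
Time for a 7-frame gap: 7 ÷ (2) = 3.5 s.

3.5 seconds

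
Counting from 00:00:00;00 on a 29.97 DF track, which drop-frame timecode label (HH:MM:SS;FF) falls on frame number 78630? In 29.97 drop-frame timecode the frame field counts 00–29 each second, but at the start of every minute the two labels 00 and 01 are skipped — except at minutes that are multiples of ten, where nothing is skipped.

Ten DF minutes hold 17982 frames, so frame 78630 lies in block 4 (frames 71928–89909) with 6702 frames into that block.
The block's first minute is 1800 frames and the rest 1798 each; 6702 frames reaches minute 3, so 4 × 18 + 3 × 2 = 78 labels have been skipped so far.
Adding those back, label number 78630 + 78 = 78708 at 30 labels/s is 2623 s + 18 f = 0 h 43 min 43 s frame 18, i.e. 00:43:43;18.

00:43:43;18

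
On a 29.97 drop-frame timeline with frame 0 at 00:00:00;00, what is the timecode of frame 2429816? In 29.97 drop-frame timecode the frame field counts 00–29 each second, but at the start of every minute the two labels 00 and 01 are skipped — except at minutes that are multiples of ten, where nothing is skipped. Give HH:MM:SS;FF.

Ten DF minutes hold 17982 frames, so frame 2429816 lies in block 135 (frames 2427570–2445551) with 2246 frames into that block.
The block's first minute is 1800 frames and the rest 1798 each; 2246 frames reaches minute 1, so 135 × 18 + 1 × 2 = 2432 labels have been skipped so far.
Adding those back, label number 2429816 + 2432 = 2432248 at 30 labels/s is 81074 s + 28 f = 22 h 31 min 14 s frame 28, i.e. 22:31:14;28.

22:31:14;28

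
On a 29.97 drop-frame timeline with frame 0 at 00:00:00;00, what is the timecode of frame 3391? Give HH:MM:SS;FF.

Ten DF minutes hold 17982 frames, so frame 3391 lies in block 0 (frames 0–17981) with 3391 frames into that block.
The block's first minute is 1800 frames and the rest 1798 each; 3391 frames reaches minute 1, so 0 × 18 + 1 × 2 = 2 labels have been skipped so far.
Adding those back, label number 3391 + 2 = 3393 at 30 labels/s is 113 s + 3 f = 0 h 1 min 53 s frame 3, i.e. 00:01:53;03.

00:01:53;03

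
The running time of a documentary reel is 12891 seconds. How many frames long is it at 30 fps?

Frames = 12891 × 30 = 386730.

386730 frames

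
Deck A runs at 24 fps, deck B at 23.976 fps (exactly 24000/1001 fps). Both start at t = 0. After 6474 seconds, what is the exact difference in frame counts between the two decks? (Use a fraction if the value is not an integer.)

A emits 24 × 6474 = 155376 frames; B emits 24000/1001 × 6474 = 11952000/77.
Difference = 11952/77 frames (≈ 155.2208); B is behind A.

11952/77 frames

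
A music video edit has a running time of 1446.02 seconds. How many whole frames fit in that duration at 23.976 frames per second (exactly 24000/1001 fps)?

Frames = 1446.02 × 24000/1001 = 34704480/1001 ≈ 34669.8102.
Complete frames: 34669.

34669 frames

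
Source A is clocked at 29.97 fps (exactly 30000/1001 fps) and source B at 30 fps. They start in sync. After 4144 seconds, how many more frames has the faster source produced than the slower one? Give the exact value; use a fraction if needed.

17760/143 frames

A emits 30000/1001 × 4144 = 17760000/143 frames; B emits 30 × 4144 = 124320.
Difference = 17760/143 frames (≈ 124.1958); B is ahead of A.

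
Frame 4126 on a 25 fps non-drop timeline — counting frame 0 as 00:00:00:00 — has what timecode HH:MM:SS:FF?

4126 ÷ 25 = 165 full seconds, remainder 1 frame.
165 s = 0 h 2 min 45 s.
Timecode: 00:02:45:01.

00:02:45:01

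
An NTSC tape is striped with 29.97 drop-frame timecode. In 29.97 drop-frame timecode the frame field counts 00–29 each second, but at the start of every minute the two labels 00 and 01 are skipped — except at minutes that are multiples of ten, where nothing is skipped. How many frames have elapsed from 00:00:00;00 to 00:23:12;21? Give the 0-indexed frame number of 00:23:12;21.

41739

Complete 10-minute blocks: 2, each 17982 frames → 35964.
Remaining 3 whole minutes in the current block: 1800 + 2 × 1798 = 5396 frames.
Within the current minute: 12 × 30 + 21 − 2 = 379 (labels ;00/;01 skipped at this minute). Total = 35964 + 5396 + 379 = 41739.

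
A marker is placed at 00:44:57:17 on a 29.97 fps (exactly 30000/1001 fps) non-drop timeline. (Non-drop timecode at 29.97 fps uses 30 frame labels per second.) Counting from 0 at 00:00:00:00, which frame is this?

frame 80927

Total seconds to the label: (0 × 3600 + 44 × 60 + 57) = 2697.
Frame index = 2697 × 30 + 17 = 80927.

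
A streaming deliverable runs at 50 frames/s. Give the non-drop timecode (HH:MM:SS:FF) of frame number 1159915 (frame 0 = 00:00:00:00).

06:26:38:15

1159915 ÷ 50 = 23198 full seconds, remainder 15 frames.
23198 s = 6 h 26 min 38 s.
Timecode: 06:26:38:15.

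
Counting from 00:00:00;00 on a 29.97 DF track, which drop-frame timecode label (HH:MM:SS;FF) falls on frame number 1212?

Ten DF minutes hold 17982 frames, so frame 1212 lies in block 0 (frames 0–17981) with 1212 frames into that block.
The block's first minute is 1800 frames and the rest 1798 each; 1212 frames reaches minute 0, so 0 × 18 + 0 × 2 = 0 labels have been skipped so far.
Adding those back, label number 1212 + 0 = 1212 at 30 labels/s is 40 s + 12 f = 0 h 0 min 40 s frame 12, i.e. 00:00:40;12.

00:00:40;12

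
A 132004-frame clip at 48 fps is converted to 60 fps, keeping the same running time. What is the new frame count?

Target frames = source frames × (target rate / source rate) = 132004 × (60)/(48) = 132004 × 5/4 = 165005.

165005 frames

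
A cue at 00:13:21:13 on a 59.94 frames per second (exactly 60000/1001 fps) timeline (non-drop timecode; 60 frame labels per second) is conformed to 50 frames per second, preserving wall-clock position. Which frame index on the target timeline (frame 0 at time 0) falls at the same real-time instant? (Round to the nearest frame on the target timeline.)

Source frame index: (0×3600 + 13×60 + 21) × 60 + 13 = 48073.
Real time: 48073 / (60000/1001) = 48121073/60000 s.
Target frame: (48121073/60000) × (50) = 48121073/1200 ≈ 40100.894 → 40101.

frame 40101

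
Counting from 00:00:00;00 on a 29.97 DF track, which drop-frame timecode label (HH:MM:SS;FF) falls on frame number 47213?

Ten DF minutes hold 17982 frames, so frame 47213 lies in block 2 (frames 35964–53945) with 11249 frames into that block.
The block's first minute is 1800 frames and the rest 1798 each; 11249 frames reaches minute 6, so 2 × 18 + 6 × 2 = 48 labels have been skipped so far.
Adding those back, label number 47213 + 48 = 47261 at 30 labels/s is 1575 s + 11 f = 0 h 26 min 15 s frame 11, i.e. 00:26:15;11.

00:26:15;11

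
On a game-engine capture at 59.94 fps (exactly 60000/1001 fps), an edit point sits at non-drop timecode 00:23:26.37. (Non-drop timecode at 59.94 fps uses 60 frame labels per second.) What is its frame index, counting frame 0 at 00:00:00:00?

Total seconds to the label: (0 × 3600 + 23 × 60 + 26) = 1406.
Frame index = 1406 × 60 + 37 = 84397.

frame 84397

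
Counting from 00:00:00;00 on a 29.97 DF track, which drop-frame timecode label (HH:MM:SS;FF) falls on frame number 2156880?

Ten DF minutes hold 17982 frames, so frame 2156880 lies in block 119 (frames 2139858–2157839) with 17022 frames into that block.
The block's first minute is 1800 frames and the rest 1798 each; 17022 frames reaches minute 9, so 119 × 18 + 9 × 2 = 2160 labels have been skipped so far.
Adding those back, label number 2156880 + 2160 = 2159040 at 30 labels/s is 71968 s + 0 f = 19 h 59 min 28 s frame 0, i.e. 19:59:28;00.

19:59:28;00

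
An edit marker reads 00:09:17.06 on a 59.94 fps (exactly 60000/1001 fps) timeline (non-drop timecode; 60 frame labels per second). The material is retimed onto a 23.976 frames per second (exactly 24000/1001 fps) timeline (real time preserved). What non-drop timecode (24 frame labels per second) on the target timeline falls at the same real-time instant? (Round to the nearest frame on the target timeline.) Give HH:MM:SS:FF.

Source frame index: (0×3600 + 9×60 + 17) × 60 + 6 = 33426.
Real time: 33426 / (60000/1001) = 5576571/10000 s.
Target frame: (5576571/10000) × (24000/1001) = 66852/5 ≈ 13370.400 → 13370.
At 24 labels/s: frame 13370 → 00:09:17:02.

00:09:17:02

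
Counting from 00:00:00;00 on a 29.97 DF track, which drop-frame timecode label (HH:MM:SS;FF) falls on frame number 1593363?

Each 10-minute DF block holds 10 × 60 × 30 − 9 × 2 = 17982 frames. 1593363 ÷ 17982 → 88 full blocks, remainder 10947.
Within the partial block the first minute is 1800 frames and each further minute 1798, so 6 further minute boundaries passed. Total skipped labels = 18 × 88 + 2 × 6 = 1596.
Non-drop label index = 1593363 + 1596 = 1594959; at 30 labels/s that is 14:46:05:09, i.e. DF 14:46:05;09.

14:46:05;09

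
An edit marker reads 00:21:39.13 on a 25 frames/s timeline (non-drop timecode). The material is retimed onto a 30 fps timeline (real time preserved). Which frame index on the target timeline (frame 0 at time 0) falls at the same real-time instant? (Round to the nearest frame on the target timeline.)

Source frame index: (0×3600 + 21×60 + 39) × 25 + 13 = 32488.
Real time: 32488 / (25) = 32488/25 s.
Target frame: (32488/25) × (30) = 194928/5 ≈ 38985.600 → 38986.

frame 38986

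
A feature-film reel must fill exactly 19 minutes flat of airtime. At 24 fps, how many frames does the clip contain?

19 min = 1140 s.
Frames = 1140 × 24 = 27360.

27360 frames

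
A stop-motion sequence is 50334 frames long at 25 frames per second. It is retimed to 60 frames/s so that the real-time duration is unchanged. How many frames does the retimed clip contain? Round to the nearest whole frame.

Frames at target rate = 50334 × (60) / (25) = 604008/5 ≈ 120801.600.
Nearest whole frame: 120802.

120802 frames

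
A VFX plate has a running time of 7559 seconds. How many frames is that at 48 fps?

362832 frames

Frames = 7559 × 48 = 362832.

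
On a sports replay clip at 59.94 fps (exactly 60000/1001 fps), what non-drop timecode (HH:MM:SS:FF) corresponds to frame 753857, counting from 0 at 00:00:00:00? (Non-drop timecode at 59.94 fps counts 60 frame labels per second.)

753857 ÷ 60 = 12564 full seconds, remainder 17 frames.
12564 s = 3 h 29 min 24 s.
Timecode: 03:29:24:17.

03:29:24:17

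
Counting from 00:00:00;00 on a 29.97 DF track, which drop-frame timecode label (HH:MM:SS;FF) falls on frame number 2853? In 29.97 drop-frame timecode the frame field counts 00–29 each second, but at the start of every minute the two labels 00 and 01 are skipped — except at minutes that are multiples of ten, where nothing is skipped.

00:01:35;05

Ten DF minutes hold 17982 frames, so frame 2853 lies in block 0 (frames 0–17981) with 2853 frames into that block.
The block's first minute is 1800 frames and the rest 1798 each; 2853 frames reaches minute 1, so 0 × 18 + 1 × 2 = 2 labels have been skipped so far.
Adding those back, label number 2853 + 2 = 2855 at 30 labels/s is 95 s + 5 f = 0 h 1 min 35 s frame 5, i.e. 00:01:35;05.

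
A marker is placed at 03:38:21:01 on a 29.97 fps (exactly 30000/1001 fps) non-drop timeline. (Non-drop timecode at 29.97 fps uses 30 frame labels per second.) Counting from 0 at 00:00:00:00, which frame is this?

393031

Total seconds to the label: (3 × 3600 + 38 × 60 + 21) = 13101.
Frame index = 13101 × 30 + 1 = 393031.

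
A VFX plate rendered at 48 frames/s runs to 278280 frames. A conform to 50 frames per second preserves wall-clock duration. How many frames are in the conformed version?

289875 frames

Target frames = source frames × (target rate / source rate) = 278280 × (50)/(48) = 278280 × 25/24 = 289875.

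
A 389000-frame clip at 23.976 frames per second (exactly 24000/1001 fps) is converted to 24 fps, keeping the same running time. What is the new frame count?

Target frames = source frames × (target rate / source rate) = 389000 × (24)/(24000/1001) = 389000 × 1001/1000 = 389389.

389389 frames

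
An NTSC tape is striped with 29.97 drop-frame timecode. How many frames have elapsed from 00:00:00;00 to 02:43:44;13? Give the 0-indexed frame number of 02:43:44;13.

Complete 10-minute blocks: 16, each 17982 frames → 287712.
Remaining 3 whole minutes in the current block: 1800 + 2 × 1798 = 5396 frames.
Within the current minute: 44 × 30 + 13 − 2 = 1331 (labels ;00/;01 skipped at this minute). Total = 287712 + 5396 + 1331 = 294439.

294439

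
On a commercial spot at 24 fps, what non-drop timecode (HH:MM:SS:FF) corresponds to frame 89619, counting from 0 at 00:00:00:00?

89619 ÷ 24 = 3734 full seconds, remainder 3 frames.
3734 s = 1 h 2 min 14 s.
Timecode: 01:02:14:03.

01:02:14:03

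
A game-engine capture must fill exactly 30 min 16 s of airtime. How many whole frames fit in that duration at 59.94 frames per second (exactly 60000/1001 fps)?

30 min 16 s = 1816 s.
Frames = 1816 × 60000/1001 = 108960000/1001 ≈ 108851.1489.
Complete frames: 108851.

108851 frames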